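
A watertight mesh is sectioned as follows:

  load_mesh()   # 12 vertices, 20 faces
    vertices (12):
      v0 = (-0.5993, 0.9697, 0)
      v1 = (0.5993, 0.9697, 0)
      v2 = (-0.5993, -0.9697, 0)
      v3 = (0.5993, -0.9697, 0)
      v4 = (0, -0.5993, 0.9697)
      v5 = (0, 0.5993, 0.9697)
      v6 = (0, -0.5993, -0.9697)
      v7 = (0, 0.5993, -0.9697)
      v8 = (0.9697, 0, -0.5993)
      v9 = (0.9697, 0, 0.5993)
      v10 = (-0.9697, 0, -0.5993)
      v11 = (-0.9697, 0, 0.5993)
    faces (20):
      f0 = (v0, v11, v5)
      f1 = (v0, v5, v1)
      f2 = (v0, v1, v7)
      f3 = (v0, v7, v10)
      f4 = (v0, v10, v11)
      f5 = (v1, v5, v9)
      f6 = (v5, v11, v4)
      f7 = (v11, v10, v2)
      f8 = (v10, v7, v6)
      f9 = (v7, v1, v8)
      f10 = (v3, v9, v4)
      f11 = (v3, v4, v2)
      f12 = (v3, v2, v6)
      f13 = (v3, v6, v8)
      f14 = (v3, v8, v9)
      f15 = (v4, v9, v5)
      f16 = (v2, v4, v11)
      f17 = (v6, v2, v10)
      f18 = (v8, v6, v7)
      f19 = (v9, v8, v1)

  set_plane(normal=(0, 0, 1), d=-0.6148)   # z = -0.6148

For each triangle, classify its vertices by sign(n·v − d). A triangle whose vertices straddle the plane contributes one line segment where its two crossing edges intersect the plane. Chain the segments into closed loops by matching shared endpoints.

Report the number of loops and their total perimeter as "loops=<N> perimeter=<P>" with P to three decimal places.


loops=1 perimeter=4.993

Straddling triangles (8 of 20):
  (v0,v1,v7) [++-] → (0.219337, 0.734863, -0.6148)–(-0.219337, 0.734863, -0.6148)  len=0.4387
  (v0,v7,v10) [+-+] → (-0.219337, 0.734863, -0.6148)–(-0.929121, 0.0250787, -0.6148)  len=1.0038
  (v10,v7,v6) [+--] → (-0.929121, 0.0250787, -0.6148)–(-0.929121, -0.0250787, -0.6148)  len=0.0502
  (v7,v1,v8) [-++] → (0.219337, 0.734863, -0.6148)–(0.929121, 0.0250787, -0.6148)  len=1.0038
  (v3,v2,v6) [++-] → (-0.219337, -0.734863, -0.6148)–(0.219337, -0.734863, -0.6148)  len=0.4387
  (v3,v6,v8) [+-+] → (0.219337, -0.734863, -0.6148)–(0.929121, -0.0250787, -0.6148)  len=1.0038
  (v6,v2,v10) [-++] → (-0.219337, -0.734863, -0.6148)–(-0.929121, -0.0250787, -0.6148)  len=1.0038
  (v8,v6,v7) [+--] → (0.929121, -0.0250787, -0.6148)–(0.929121, 0.0250787, -0.6148)  len=0.0502

Chained into 1 loop(s):
  loop 1: 8 segments, perimeter = 4.9928
Total perimeter = 4.993


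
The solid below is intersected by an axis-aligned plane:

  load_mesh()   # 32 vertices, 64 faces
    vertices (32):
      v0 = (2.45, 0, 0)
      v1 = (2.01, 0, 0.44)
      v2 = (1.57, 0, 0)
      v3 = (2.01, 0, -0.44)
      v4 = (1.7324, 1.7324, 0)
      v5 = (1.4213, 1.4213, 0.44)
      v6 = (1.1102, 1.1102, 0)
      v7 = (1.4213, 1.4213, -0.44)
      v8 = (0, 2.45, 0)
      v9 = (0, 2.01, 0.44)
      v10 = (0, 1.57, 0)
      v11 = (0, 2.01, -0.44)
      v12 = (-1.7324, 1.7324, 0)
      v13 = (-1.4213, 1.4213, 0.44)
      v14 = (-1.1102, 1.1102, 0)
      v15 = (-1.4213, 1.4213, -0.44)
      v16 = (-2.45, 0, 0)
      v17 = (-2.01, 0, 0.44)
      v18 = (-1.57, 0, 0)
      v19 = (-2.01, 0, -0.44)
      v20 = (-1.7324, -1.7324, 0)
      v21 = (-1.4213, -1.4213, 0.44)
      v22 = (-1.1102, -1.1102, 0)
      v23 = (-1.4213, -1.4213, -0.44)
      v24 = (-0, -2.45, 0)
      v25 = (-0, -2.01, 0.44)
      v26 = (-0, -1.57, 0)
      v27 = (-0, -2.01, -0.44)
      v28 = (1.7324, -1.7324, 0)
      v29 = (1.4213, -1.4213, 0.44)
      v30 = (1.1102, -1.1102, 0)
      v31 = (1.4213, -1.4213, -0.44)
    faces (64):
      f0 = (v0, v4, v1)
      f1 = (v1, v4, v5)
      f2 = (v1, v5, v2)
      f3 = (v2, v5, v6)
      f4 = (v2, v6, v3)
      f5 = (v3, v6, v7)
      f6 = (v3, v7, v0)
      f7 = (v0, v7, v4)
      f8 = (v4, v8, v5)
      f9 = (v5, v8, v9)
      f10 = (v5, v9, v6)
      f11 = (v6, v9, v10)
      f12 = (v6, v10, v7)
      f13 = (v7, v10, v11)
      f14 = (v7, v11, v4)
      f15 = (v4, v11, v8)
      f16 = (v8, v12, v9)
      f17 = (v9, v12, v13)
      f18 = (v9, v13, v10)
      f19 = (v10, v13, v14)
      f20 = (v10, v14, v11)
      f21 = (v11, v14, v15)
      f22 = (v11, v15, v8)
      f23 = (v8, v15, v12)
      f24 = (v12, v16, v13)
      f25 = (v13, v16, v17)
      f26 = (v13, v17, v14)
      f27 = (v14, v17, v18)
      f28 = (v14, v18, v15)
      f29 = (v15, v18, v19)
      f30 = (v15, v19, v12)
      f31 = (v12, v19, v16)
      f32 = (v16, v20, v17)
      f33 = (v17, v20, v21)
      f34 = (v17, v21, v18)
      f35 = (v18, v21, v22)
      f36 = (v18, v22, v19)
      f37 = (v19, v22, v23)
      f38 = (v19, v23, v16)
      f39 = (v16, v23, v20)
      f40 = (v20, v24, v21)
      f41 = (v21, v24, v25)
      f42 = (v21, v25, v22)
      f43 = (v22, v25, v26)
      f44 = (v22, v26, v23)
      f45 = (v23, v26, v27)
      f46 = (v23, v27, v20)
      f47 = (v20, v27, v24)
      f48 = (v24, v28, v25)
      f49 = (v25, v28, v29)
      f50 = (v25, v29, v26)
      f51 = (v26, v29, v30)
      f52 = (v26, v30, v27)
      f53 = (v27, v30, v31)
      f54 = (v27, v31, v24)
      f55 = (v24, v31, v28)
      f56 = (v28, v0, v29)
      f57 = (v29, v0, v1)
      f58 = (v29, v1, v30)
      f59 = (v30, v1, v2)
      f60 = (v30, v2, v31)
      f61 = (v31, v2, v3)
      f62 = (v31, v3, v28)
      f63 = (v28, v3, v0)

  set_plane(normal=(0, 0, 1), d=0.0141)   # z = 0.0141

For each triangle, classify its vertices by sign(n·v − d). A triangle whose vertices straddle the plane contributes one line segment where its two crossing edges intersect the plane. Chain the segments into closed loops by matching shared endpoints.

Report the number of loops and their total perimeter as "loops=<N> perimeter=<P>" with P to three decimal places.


loops=2 perimeter=24.614

Straddling triangles (32 of 64):
  (v0,v4,v1) [--+] → (1.7413, 1.67688, 0.0141)–(2.4359, 0, 0.0141)  len=1.8151
  (v1,v4,v5) [+-+] → (1.7413, 1.67688, 0.0141)–(1.72243, 1.72243, 0.0141)  len=0.0493
  (v1,v5,v2) [++-] → (1.56523, 0.0455462, 0.0141)–(1.5841, 0, 0.0141)  len=0.0493
  (v2,v5,v6) [-+-] → (1.56523, 0.0455462, 0.0141)–(1.12017, 1.12017, 0.0141)  len=1.1631
  (v4,v8,v5) [--+] → (0.0455462, 2.41703, 0.0141)–(1.72243, 1.72243, 0.0141)  len=1.8151
  (v5,v8,v9) [+-+] → (0.0455462, 2.41703, 0.0141)–(0, 2.4359, 0.0141)  len=0.0493
  (v5,v9,v6) [++-] → (1.07462, 1.13903, 0.0141)–(1.12017, 1.12017, 0.0141)  len=0.0493
  (v6,v9,v10) [-+-] → (1.07462, 1.13903, 0.0141)–(0, 1.5841, 0.0141)  len=1.1631
  (v8,v12,v9) [--+] → (-1.67688, 1.7413, 0.0141)–(0, 2.4359, 0.0141)  len=1.8151
  (v9,v12,v13) [+-+] → (-1.67688, 1.7413, 0.0141)–(-1.72243, 1.72243, 0.0141)  len=0.0493
  (v9,v13,v10) [++-] → (-0.0455462, 1.56523, 0.0141)–(0, 1.5841, 0.0141)  len=0.0493
  (v10,v13,v14) [-+-] → (-0.0455462, 1.56523, 0.0141)–(-1.12017, 1.12017, 0.0141)  len=1.1631
  (v12,v16,v13) [--+] → (-2.41703, 0.0455462, 0.0141)–(-1.72243, 1.72243, 0.0141)  len=1.8151
  (v13,v16,v17) [+-+] → (-2.41703, 0.0455462, 0.0141)–(-2.4359, 0, 0.0141)  len=0.0493
  (v13,v17,v14) [++-] → (-1.13903, 1.07462, 0.0141)–(-1.12017, 1.12017, 0.0141)  len=0.0493
  (v14,v17,v18) [-+-] → (-1.13903, 1.07462, 0.0141)–(-1.5841, 0, 0.0141)  len=1.1631
  (v16,v20,v17) [--+] → (-1.7413, -1.67688, 0.0141)–(-2.4359, 0, 0.0141)  len=1.8151
  (v17,v20,v21) [+-+] → (-1.7413, -1.67688, 0.0141)–(-1.72243, -1.72243, 0.0141)  len=0.0493
  (v17,v21,v18) [++-] → (-1.56523, -0.0455462, 0.0141)–(-1.5841, 0, 0.0141)  len=0.0493
  (v18,v21,v22) [-+-] → (-1.56523, -0.0455462, 0.0141)–(-1.12017, -1.12017, 0.0141)  len=1.1631
  (v20,v24,v21) [--+] → (-0.0455462, -2.41703, 0.0141)–(-1.72243, -1.72243, 0.0141)  len=1.8151
  (v21,v24,v25) [+-+] → (-0.0455462, -2.41703, 0.0141)–(0, -2.4359, 0.0141)  len=0.0493
  (v21,v25,v22) [++-] → (-1.07462, -1.13903, 0.0141)–(-1.12017, -1.12017, 0.0141)  len=0.0493
  (v22,v25,v26) [-+-] → (-1.07462, -1.13903, 0.0141)–(0, -1.5841, 0.0141)  len=1.1631
  (v24,v28,v25) [--+] → (1.67688, -1.7413, 0.0141)–(0, -2.4359, 0.0141)  len=1.8151
  (v25,v28,v29) [+-+] → (1.67688, -1.7413, 0.0141)–(1.72243, -1.72243, 0.0141)  len=0.0493
  (v25,v29,v26) [++-] → (0.0455462, -1.56523, 0.0141)–(0, -1.5841, 0.0141)  len=0.0493
  (v26,v29,v30) [-+-] → (0.0455462, -1.56523, 0.0141)–(1.12017, -1.12017, 0.0141)  len=1.1631
  (v28,v0,v29) [--+] → (2.41703, -0.0455462, 0.0141)–(1.72243, -1.72243, 0.0141)  len=1.8151
  (v29,v0,v1) [+-+] → (2.41703, -0.0455462, 0.0141)–(2.4359, 0, 0.0141)  len=0.0493
  (v29,v1,v30) [++-] → (1.13903, -1.07462, 0.0141)–(1.12017, -1.12017, 0.0141)  len=0.0493
  (v30,v1,v2) [-+-] → (1.13903, -1.07462, 0.0141)–(1.5841, 0, 0.0141)  len=1.1631

Chained into 2 loop(s):
  loop 1: 16 segments, perimeter = 14.9148
  loop 2: 16 segments, perimeter = 9.6995
Total perimeter = 24.614


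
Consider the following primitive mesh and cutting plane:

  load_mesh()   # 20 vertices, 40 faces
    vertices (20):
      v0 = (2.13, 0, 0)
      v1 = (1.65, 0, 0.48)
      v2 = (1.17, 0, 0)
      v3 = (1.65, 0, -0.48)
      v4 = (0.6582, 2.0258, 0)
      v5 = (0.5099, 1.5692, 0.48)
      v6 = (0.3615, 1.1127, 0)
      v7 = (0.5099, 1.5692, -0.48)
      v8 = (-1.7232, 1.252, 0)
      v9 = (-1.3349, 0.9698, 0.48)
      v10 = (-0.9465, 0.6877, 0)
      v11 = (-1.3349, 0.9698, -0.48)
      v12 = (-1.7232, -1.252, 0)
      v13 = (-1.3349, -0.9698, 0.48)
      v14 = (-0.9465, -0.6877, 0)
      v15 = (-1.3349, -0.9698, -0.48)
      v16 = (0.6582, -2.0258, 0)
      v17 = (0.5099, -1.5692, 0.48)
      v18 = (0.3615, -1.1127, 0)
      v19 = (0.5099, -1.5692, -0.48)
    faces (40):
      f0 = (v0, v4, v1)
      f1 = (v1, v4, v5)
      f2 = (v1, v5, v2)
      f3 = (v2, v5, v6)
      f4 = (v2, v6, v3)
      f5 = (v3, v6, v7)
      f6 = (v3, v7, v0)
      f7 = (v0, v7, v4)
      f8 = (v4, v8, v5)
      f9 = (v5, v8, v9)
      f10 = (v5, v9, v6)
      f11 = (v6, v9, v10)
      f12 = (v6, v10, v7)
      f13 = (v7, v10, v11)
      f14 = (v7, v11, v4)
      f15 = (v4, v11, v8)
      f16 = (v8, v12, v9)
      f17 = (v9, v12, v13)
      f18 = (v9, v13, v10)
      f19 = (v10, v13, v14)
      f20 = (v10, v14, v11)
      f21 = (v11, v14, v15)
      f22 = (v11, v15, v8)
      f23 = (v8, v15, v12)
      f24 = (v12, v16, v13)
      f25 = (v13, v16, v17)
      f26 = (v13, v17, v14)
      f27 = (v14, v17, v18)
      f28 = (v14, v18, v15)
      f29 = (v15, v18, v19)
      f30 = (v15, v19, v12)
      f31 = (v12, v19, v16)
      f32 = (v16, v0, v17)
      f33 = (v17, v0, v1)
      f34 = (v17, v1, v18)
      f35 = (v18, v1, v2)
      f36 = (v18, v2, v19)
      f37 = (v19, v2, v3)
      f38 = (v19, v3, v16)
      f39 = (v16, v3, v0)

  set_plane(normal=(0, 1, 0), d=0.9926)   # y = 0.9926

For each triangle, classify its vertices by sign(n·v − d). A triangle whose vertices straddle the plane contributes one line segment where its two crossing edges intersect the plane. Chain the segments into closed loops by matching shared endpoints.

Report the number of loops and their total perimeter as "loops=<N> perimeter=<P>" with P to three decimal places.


Straddling triangles (18 of 40):
  (v0,v4,v1) [-+-] → (1.40885, 0.9926, 0)–(1.16404, 0.9926, 0.24481)  len=0.3462
  (v1,v4,v5) [-++] → (1.16404, 0.9926, 0.24481)–(0.928828, 0.9926, 0.48)  len=0.3326
  (v1,v5,v2) [-+-] → (0.928828, 0.9926, 0.48)–(0.752453, 0.9926, 0.303625)  len=0.2494
  (v2,v5,v6) [-++] → (0.752453, 0.9926, 0.303625)–(0.448766, 0.9926, 0)  len=0.4294
  (v2,v6,v3) [-+-] → (0.448766, 0.9926, 0)–(0.500575, 0.9926, -0.0518091)  len=0.0733
  (v3,v6,v7) [-++] → (0.500575, 0.9926, -0.0518091)–(0.928828, 0.9926, -0.48)  len=0.6056
  (v3,v7,v0) [-+-] → (0.928828, 0.9926, -0.48)–(1.1052, 0.9926, -0.303625)  len=0.2494
  (v0,v7,v4) [-++] → (1.1052, 0.9926, -0.303625)–(1.40885, 0.9926, 0)  len=0.4294
  (v5,v8,v9) [++-] → (-1.36627, 0.9926, 0.441219)–(-1.26473, 0.9926, 0.48)  len=0.1087
  (v5,v9,v6) [+-+] → (-1.26473, 0.9926, 0.48)–(-1.06424, 0.9926, 0.403415)  len=0.2146
  (v6,v9,v10) [+--] → (-1.06424, 0.9926, 0.403415)–(-0.00812541, 0.9926, 0)  len=1.1305
  (v6,v10,v7) [+-+] → (-0.00812541, 0.9926, 0)–(-0.442749, 0.9926, -0.166026)  len=0.4653
  (v7,v10,v11) [+--] → (-0.442749, 0.9926, -0.166026)–(-1.26473, 0.9926, -0.48)  len=0.8799
  (v7,v11,v4) [+-+] → (-1.26473, 0.9926, -0.48)–(-1.29187, 0.9926, -0.469636)  len=0.0291
  (v4,v11,v8) [+-+] → (-1.29187, 0.9926, -0.469636)–(-1.36627, 0.9926, -0.441219)  len=0.0796
  (v8,v12,v9) [+--] → (-1.7232, 0.9926, 0)–(-1.36627, 0.9926, 0.441219)  len=0.5675
  (v11,v15,v8) [--+] → (-1.67787, 0.9926, -0.056041)–(-1.36627, 0.9926, -0.441219)  len=0.4954
  (v8,v15,v12) [+--] → (-1.67787, 0.9926, -0.056041)–(-1.7232, 0.9926, 0)  len=0.0721

Chained into 2 loop(s):
  loop 1: 8 segments, perimeter = 2.7154
  loop 2: 10 segments, perimeter = 4.0427
Total perimeter = 6.758

loops=2 perimeter=6.758


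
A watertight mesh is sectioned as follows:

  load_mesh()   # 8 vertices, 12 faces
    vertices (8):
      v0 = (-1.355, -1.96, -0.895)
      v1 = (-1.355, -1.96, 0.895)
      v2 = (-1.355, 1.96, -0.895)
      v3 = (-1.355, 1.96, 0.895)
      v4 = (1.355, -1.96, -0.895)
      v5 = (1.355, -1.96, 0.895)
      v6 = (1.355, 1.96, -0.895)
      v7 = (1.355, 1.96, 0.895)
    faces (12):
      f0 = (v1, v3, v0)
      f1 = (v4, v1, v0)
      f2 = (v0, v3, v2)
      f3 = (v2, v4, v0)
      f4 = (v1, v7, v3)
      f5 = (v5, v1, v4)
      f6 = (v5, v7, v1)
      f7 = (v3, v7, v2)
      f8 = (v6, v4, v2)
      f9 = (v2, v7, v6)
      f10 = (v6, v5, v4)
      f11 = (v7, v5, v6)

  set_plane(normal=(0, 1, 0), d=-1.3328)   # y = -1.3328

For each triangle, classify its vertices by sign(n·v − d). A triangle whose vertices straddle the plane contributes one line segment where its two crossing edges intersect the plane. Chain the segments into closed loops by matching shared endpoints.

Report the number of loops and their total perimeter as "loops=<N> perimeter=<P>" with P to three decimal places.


Straddling triangles (8 of 12):
  (v1,v3,v0) [-+-] → (-1.355, -1.3328, 0.895)–(-1.355, -1.3328, -0.6086)  len=1.5036
  (v0,v3,v2) [-++] → (-1.355, -1.3328, -0.6086)–(-1.355, -1.3328, -0.895)  len=0.2864
  (v2,v4,v0) [+--] → (0.9214, -1.3328, -0.895)–(-1.355, -1.3328, -0.895)  len=2.2764
  (v1,v7,v3) [-++] → (-0.9214, -1.3328, 0.895)–(-1.355, -1.3328, 0.895)  len=0.4336
  (v5,v7,v1) [-+-] → (1.355, -1.3328, 0.895)–(-0.9214, -1.3328, 0.895)  len=2.2764
  (v6,v4,v2) [+-+] → (1.355, -1.3328, -0.895)–(0.9214, -1.3328, -0.895)  len=0.4336
  (v6,v5,v4) [+--] → (1.355, -1.3328, 0.6086)–(1.355, -1.3328, -0.895)  len=1.5036
  (v7,v5,v6) [+-+] → (1.355, -1.3328, 0.895)–(1.355, -1.3328, 0.6086)  len=0.2864

Chained into 1 loop(s):
  loop 1: 8 segments, perimeter = 9.0000
Total perimeter = 9.000

loops=1 perimeter=9.000


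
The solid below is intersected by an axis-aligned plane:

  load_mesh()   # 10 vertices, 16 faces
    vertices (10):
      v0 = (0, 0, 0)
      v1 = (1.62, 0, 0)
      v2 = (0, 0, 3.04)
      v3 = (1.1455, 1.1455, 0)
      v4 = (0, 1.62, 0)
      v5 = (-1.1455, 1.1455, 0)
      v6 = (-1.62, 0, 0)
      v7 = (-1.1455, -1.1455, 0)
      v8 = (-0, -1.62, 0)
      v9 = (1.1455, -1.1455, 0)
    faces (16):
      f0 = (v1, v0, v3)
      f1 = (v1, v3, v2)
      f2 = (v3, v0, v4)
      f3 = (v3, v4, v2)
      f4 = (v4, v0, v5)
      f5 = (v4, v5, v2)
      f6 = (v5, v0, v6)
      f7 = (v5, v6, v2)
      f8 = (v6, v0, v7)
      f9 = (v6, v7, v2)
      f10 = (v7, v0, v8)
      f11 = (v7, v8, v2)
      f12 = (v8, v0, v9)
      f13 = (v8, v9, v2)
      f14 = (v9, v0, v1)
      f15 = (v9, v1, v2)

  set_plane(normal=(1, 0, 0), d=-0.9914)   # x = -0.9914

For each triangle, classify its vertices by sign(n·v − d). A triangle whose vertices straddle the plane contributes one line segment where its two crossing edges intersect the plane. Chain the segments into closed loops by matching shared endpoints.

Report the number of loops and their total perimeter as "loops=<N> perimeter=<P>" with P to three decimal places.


loops=1 perimeter=5.857

Straddling triangles (8 of 16):
  (v4,v0,v5) [++-] → (-0.9914, 0.9914, 0)–(-0.9914, 1.20933, 0)  len=0.2179
  (v4,v5,v2) [+-+] → (-0.9914, 1.20933, 0)–(-0.9914, 0.9914, 0.40896)  len=0.4634
  (v5,v0,v6) [-+-] → (-0.9914, 0.9914, 0)–(-0.9914, 0, 0)  len=0.9914
  (v5,v6,v2) [--+] → (-0.9914, 0, 1.1796)–(-0.9914, 0.9914, 0.40896)  len=1.2557
  (v6,v0,v7) [-+-] → (-0.9914, 0, 0)–(-0.9914, -0.9914, 0)  len=0.9914
  (v6,v7,v2) [--+] → (-0.9914, -0.9914, 0.40896)–(-0.9914, 0, 1.1796)  len=1.2557
  (v7,v0,v8) [-++] → (-0.9914, -0.9914, 0)–(-0.9914, -1.20933, 0)  len=0.2179
  (v7,v8,v2) [-++] → (-0.9914, -1.20933, 0)–(-0.9914, -0.9914, 0.40896)  len=0.4634

Chained into 1 loop(s):
  loop 1: 8 segments, perimeter = 5.8568
Total perimeter = 5.857


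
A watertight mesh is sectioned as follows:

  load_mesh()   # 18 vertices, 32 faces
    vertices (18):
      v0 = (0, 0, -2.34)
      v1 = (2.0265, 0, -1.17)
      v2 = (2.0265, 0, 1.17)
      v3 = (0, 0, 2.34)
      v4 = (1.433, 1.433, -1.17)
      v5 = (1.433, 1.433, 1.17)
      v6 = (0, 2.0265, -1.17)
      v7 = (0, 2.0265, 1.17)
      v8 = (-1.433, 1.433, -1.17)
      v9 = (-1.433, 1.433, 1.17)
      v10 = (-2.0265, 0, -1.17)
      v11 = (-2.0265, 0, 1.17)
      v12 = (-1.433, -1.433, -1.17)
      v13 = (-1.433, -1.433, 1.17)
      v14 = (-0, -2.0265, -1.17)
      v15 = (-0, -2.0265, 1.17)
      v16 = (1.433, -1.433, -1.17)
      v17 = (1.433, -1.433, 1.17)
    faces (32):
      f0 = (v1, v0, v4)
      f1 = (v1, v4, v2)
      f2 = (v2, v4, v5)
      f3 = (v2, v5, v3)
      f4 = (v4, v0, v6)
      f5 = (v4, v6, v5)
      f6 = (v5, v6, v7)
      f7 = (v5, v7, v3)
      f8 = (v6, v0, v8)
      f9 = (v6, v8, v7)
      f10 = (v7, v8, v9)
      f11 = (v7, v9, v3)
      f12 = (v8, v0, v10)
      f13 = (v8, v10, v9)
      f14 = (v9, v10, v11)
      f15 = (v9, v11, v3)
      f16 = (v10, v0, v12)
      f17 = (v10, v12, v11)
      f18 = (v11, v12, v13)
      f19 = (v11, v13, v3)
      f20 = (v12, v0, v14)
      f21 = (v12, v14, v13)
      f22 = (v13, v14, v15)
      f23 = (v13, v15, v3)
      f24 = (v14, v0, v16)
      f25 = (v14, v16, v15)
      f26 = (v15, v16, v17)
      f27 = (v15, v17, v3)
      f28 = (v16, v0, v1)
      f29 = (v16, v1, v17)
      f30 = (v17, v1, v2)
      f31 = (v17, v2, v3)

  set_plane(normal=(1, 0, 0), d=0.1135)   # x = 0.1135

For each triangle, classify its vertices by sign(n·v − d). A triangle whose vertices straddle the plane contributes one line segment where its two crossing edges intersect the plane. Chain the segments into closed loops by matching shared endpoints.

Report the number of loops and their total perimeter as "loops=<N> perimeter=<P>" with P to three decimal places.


Straddling triangles (12 of 32):
  (v1,v0,v4) [+-+] → (0.1135, 0, -2.27447)–(0.1135, 0.1135, -2.24733)  len=0.1167
  (v2,v5,v3) [++-] → (0.1135, 0.1135, 2.24733)–(0.1135, 0, 2.27447)  len=0.1167
  (v4,v0,v6) [+--] → (0.1135, 0.1135, -2.24733)–(0.1135, 1.97949, -1.17)  len=2.1547
  (v4,v6,v5) [+-+] → (0.1135, 1.97949, -1.17)–(0.1135, 1.97949, -0.984662)  len=0.1853
  (v5,v6,v7) [+--] → (0.1135, 1.97949, -0.984662)–(0.1135, 1.97949, 1.17)  len=2.1547
  (v5,v7,v3) [+--] → (0.1135, 1.97949, 1.17)–(0.1135, 0.1135, 2.24733)  len=2.1547
  (v14,v0,v16) [--+] → (0.1135, -0.1135, -2.24733)–(0.1135, -1.97949, -1.17)  len=2.1547
  (v14,v16,v15) [-+-] → (0.1135, -1.97949, -1.17)–(0.1135, -1.97949, 0.984662)  len=2.1547
  (v15,v16,v17) [-++] → (0.1135, -1.97949, 0.984662)–(0.1135, -1.97949, 1.17)  len=0.1853
  (v15,v17,v3) [-+-] → (0.1135, -1.97949, 1.17)–(0.1135, -0.1135, 2.24733)  len=2.1547
  (v16,v0,v1) [+-+] → (0.1135, -0.1135, -2.24733)–(0.1135, 0, -2.27447)  len=0.1167
  (v17,v2,v3) [++-] → (0.1135, 0, 2.27447)–(0.1135, -0.1135, 2.24733)  len=0.1167

Chained into 1 loop(s):
  loop 1: 12 segments, perimeter = 13.7654
Total perimeter = 13.765

loops=1 perimeter=13.765


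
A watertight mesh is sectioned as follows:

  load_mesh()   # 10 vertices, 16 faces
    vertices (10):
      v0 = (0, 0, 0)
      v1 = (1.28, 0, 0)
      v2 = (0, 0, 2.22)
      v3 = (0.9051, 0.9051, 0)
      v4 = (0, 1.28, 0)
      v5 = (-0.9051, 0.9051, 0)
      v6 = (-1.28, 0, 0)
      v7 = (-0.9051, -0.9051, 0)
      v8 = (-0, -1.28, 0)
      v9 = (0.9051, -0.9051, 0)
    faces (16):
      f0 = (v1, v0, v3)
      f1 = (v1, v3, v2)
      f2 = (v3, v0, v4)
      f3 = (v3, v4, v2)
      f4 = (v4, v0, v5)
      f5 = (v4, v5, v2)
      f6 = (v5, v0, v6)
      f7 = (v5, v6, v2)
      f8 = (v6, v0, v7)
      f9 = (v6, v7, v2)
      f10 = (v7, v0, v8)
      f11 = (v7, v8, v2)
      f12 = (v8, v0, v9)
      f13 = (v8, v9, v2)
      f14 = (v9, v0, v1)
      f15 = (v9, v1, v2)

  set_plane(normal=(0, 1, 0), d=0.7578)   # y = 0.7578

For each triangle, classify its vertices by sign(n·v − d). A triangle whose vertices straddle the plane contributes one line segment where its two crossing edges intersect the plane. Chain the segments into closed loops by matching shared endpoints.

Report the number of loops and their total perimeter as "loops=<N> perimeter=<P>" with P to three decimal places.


Straddling triangles (8 of 16):
  (v1,v0,v3) [--+] → (0.7578, 0.7578, 0)–(0.966113, 0.7578, 0)  len=0.2083
  (v1,v3,v2) [-+-] → (0.966113, 0.7578, 0)–(0.7578, 0.7578, 0.361293)  len=0.4170
  (v3,v0,v4) [+-+] → (0.7578, 0.7578, 0)–(0, 0.7578, 0)  len=0.7578
  (v3,v4,v2) [++-] → (0, 0.7578, 0.905691)–(0.7578, 0.7578, 0.361293)  len=0.9331
  (v4,v0,v5) [+-+] → (0, 0.7578, 0)–(-0.7578, 0.7578, 0)  len=0.7578
  (v4,v5,v2) [++-] → (-0.7578, 0.7578, 0.361293)–(0, 0.7578, 0.905691)  len=0.9331
  (v5,v0,v6) [+--] → (-0.7578, 0.7578, 0)–(-0.966113, 0.7578, 0)  len=0.2083
  (v5,v6,v2) [+--] → (-0.966113, 0.7578, 0)–(-0.7578, 0.7578, 0.361293)  len=0.4170

Chained into 1 loop(s):
  loop 1: 8 segments, perimeter = 4.6325
Total perimeter = 4.632

loops=1 perimeter=4.632


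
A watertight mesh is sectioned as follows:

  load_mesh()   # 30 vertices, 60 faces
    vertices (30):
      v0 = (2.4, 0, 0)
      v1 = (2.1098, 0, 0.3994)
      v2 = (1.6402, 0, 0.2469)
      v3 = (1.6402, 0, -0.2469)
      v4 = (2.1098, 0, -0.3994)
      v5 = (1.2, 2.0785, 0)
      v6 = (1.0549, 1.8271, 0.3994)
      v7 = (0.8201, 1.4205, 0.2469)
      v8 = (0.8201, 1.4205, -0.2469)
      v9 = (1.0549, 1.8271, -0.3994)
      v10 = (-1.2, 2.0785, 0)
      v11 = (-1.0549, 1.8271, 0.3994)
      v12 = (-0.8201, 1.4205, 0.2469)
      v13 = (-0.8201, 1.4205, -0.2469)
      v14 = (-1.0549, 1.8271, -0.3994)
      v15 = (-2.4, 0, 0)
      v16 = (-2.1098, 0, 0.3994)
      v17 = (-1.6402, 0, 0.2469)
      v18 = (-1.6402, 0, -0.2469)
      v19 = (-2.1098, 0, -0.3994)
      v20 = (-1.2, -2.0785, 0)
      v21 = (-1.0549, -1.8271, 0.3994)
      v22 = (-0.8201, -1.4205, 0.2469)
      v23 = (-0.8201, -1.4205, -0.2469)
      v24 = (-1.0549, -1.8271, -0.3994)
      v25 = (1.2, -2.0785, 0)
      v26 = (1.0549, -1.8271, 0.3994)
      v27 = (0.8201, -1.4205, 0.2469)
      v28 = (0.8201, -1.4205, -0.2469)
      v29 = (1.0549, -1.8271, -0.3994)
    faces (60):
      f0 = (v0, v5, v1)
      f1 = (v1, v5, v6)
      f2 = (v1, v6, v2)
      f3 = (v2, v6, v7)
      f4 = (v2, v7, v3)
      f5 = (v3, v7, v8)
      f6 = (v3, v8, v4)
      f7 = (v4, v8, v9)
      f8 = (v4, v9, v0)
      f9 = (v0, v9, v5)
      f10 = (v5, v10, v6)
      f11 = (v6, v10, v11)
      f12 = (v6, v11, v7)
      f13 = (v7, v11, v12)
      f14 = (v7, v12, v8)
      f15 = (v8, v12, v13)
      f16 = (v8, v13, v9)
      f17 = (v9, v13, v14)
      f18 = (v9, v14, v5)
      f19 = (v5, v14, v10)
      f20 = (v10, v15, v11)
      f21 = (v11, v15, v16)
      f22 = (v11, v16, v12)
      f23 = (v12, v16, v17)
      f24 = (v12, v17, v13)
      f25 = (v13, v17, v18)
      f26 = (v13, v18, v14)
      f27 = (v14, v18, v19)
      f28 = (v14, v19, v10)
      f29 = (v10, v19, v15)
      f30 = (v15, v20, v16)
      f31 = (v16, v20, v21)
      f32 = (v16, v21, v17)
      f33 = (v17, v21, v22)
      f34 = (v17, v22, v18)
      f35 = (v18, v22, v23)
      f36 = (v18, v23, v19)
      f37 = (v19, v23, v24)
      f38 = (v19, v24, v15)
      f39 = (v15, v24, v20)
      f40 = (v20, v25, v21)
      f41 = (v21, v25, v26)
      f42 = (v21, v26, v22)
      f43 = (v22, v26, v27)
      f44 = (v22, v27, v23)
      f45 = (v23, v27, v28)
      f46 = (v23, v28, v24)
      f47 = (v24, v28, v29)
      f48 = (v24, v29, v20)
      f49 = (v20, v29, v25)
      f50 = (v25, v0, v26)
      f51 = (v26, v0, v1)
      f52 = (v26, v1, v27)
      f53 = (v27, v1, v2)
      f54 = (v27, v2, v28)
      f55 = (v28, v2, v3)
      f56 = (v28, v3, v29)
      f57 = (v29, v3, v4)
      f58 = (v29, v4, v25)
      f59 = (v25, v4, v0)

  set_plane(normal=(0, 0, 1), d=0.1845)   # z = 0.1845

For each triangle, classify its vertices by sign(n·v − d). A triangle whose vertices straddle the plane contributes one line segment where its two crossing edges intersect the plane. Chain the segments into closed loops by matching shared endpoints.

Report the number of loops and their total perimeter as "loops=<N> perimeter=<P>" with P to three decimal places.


Straddling triangles (24 of 60):
  (v0,v5,v1) [--+] → (1.62028, 1.11835, 0.1845)–(2.26594, 0, 0.1845)  len=1.2914
  (v1,v5,v6) [+-+] → (1.62028, 1.11835, 0.1845)–(1.13297, 1.96237, 0.1845)  len=0.9746
  (v2,v7,v3) [++-] → (0.923734, 1.241, 0.1845)–(1.6402, 0, 0.1845)  len=1.4330
  (v3,v7,v8) [-+-] → (0.923734, 1.241, 0.1845)–(0.8201, 1.4205, 0.1845)  len=0.2073
  (v5,v10,v6) [--+] → (-0.158365, 1.96237, 0.1845)–(1.13297, 1.96237, 0.1845)  len=1.2913
  (v6,v10,v11) [+-+] → (-0.158365, 1.96237, 0.1845)–(-1.13297, 1.96237, 0.1845)  len=0.9746
  (v7,v12,v8) [++-] → (-0.612833, 1.4205, 0.1845)–(0.8201, 1.4205, 0.1845)  len=1.4329
  (v8,v12,v13) [-+-] → (-0.612833, 1.4205, 0.1845)–(-0.8201, 1.4205, 0.1845)  len=0.2073
  (v10,v15,v11) [--+] → (-1.77864, 0.844016, 0.1845)–(-1.13297, 1.96237, 0.1845)  len=1.2914
  (v11,v15,v16) [+-+] → (-1.77864, 0.844016, 0.1845)–(-2.26594, 0, 0.1845)  len=0.9746
  (v12,v17,v13) [++-] → (-1.53657, 0.179504, 0.1845)–(-0.8201, 1.4205, 0.1845)  len=1.4330
  (v13,v17,v18) [-+-] → (-1.53657, 0.179504, 0.1845)–(-1.6402, 0, 0.1845)  len=0.2073
  (v15,v20,v16) [--+] → (-1.62028, -1.11835, 0.1845)–(-2.26594, 0, 0.1845)  len=1.2914
  (v16,v20,v21) [+-+] → (-1.62028, -1.11835, 0.1845)–(-1.13297, -1.96237, 0.1845)  len=0.9746
  (v17,v22,v18) [++-] → (-0.923734, -1.241, 0.1845)–(-1.6402, 0, 0.1845)  len=1.4330
  (v18,v22,v23) [-+-] → (-0.923734, -1.241, 0.1845)–(-0.8201, -1.4205, 0.1845)  len=0.2073
  (v20,v25,v21) [--+] → (0.158365, -1.96237, 0.1845)–(-1.13297, -1.96237, 0.1845)  len=1.2913
  (v21,v25,v26) [+-+] → (0.158365, -1.96237, 0.1845)–(1.13297, -1.96237, 0.1845)  len=0.9746
  (v22,v27,v23) [++-] → (0.612833, -1.4205, 0.1845)–(-0.8201, -1.4205, 0.1845)  len=1.4329
  (v23,v27,v28) [-+-] → (0.612833, -1.4205, 0.1845)–(0.8201, -1.4205, 0.1845)  len=0.2073
  (v25,v0,v26) [--+] → (1.77864, -0.844016, 0.1845)–(1.13297, -1.96237, 0.1845)  len=1.2914
  (v26,v0,v1) [+-+] → (1.77864, -0.844016, 0.1845)–(2.26594, 0, 0.1845)  len=0.9746
  (v27,v2,v28) [++-] → (1.53657, -0.179504, 0.1845)–(0.8201, -1.4205, 0.1845)  len=1.4330
  (v28,v2,v3) [-+-] → (1.53657, -0.179504, 0.1845)–(1.6402, 0, 0.1845)  len=0.2073

Chained into 2 loop(s):
  loop 1: 12 segments, perimeter = 13.5957
  loop 2: 12 segments, perimeter = 9.8414
Total perimeter = 23.437

loops=2 perimeter=23.437


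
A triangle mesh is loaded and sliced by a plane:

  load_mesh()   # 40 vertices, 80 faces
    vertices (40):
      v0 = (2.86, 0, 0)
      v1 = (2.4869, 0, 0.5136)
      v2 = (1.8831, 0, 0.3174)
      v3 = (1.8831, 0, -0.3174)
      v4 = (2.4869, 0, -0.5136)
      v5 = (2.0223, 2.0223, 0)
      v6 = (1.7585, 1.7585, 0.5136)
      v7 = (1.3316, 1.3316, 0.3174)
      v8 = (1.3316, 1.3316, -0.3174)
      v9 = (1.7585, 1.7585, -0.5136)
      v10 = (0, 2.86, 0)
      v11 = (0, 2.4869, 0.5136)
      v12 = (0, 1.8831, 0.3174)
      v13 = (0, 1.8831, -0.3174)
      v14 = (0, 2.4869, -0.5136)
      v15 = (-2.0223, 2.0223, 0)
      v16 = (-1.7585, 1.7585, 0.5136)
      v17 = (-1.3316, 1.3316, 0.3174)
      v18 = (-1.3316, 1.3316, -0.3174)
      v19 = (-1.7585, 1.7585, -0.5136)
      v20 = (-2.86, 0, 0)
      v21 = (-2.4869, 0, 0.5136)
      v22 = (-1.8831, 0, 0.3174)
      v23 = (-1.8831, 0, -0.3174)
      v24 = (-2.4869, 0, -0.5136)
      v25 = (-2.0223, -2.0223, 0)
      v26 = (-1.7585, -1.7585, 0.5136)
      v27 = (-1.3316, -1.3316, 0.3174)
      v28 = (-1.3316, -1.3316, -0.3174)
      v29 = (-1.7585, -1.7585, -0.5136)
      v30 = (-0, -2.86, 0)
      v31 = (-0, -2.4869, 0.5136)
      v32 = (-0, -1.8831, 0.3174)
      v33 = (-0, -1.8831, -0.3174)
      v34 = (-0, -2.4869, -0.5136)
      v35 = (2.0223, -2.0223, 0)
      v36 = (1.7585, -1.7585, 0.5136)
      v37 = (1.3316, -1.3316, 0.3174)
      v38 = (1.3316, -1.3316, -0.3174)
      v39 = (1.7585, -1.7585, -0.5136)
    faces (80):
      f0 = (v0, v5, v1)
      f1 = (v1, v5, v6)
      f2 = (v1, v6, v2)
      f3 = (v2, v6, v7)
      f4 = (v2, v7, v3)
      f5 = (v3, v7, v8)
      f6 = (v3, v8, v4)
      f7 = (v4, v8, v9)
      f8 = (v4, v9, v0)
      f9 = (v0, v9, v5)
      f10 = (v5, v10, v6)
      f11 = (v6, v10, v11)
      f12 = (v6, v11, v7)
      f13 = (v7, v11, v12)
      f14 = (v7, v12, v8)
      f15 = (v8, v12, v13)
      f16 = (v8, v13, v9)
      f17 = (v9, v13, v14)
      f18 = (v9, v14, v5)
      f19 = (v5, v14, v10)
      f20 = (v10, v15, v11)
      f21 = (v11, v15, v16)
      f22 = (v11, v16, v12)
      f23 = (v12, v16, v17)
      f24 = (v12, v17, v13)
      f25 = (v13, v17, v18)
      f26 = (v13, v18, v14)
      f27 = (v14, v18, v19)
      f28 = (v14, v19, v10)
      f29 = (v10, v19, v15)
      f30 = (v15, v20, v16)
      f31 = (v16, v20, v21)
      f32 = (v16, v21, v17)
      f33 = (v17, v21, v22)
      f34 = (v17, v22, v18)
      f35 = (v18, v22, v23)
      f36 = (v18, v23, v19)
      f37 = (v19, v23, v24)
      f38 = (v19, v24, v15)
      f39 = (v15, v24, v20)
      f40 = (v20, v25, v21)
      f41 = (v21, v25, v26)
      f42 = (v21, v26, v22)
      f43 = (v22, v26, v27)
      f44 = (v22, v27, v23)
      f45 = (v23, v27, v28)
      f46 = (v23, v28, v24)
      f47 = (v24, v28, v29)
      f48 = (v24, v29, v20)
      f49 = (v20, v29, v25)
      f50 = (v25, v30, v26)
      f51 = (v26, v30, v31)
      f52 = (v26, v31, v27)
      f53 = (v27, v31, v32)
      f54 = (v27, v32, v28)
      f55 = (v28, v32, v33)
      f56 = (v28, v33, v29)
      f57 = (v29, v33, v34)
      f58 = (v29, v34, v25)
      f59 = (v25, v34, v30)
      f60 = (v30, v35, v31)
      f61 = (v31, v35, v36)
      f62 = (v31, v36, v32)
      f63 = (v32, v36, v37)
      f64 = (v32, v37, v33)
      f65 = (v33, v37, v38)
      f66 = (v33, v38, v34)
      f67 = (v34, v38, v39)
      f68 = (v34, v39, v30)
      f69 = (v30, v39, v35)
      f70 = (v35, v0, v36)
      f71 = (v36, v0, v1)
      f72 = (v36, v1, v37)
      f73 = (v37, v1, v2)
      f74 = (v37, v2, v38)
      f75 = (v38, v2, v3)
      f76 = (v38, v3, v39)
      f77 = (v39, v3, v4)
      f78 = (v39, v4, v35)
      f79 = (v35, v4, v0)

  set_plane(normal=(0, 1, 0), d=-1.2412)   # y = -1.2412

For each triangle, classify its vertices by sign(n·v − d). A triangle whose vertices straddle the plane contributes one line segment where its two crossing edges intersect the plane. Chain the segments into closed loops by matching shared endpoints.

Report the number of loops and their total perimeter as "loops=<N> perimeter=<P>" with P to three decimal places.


Straddling triangles (20 of 80):
  (v20,v25,v21) [+-+] → (-2.34586, -1.2412, 0)–(-2.20175, -1.2412, 0.198375)  len=0.2452
  (v21,v25,v26) [+--] → (-2.20175, -1.2412, 0.198375)–(-1.97277, -1.2412, 0.5136)  len=0.3896
  (v21,v26,v22) [+-+] → (-1.97277, -1.2412, 0.5136)–(-1.79515, -1.2412, 0.455884)  len=0.1868
  (v22,v26,v27) [+--] → (-1.79515, -1.2412, 0.455884)–(-1.36904, -1.2412, 0.3174)  len=0.4481
  (v22,v27,v23) [+-+] → (-1.36904, -1.2412, 0.3174)–(-1.36904, -1.2412, 0.274305)  len=0.0431
  (v23,v27,v28) [+--] → (-1.36904, -1.2412, 0.274305)–(-1.36904, -1.2412, -0.3174)  len=0.5917
  (v23,v28,v24) [+-+] → (-1.36904, -1.2412, -0.3174)–(-1.41003, -1.2412, -0.33072)  len=0.0431
  (v24,v28,v29) [+--] → (-1.41003, -1.2412, -0.33072)–(-1.97277, -1.2412, -0.5136)  len=0.5917
  (v24,v29,v20) [+-+] → (-1.97277, -1.2412, -0.5136)–(-2.08253, -1.2412, -0.362514)  len=0.1867
  (v20,v29,v25) [+--] → (-2.08253, -1.2412, -0.362514)–(-2.34586, -1.2412, 0)  len=0.4481
  (v35,v0,v36) [-+-] → (2.34586, -1.2412, 0)–(2.08253, -1.2412, 0.362514)  len=0.4481
  (v36,v0,v1) [-++] → (2.08253, -1.2412, 0.362514)–(1.97277, -1.2412, 0.5136)  len=0.1867
  (v36,v1,v37) [-+-] → (1.97277, -1.2412, 0.5136)–(1.41003, -1.2412, 0.33072)  len=0.5917
  (v37,v1,v2) [-++] → (1.41003, -1.2412, 0.33072)–(1.36904, -1.2412, 0.3174)  len=0.0431
  (v37,v2,v38) [-+-] → (1.36904, -1.2412, 0.3174)–(1.36904, -1.2412, -0.274305)  len=0.5917
  (v38,v2,v3) [-++] → (1.36904, -1.2412, -0.274305)–(1.36904, -1.2412, -0.3174)  len=0.0431
  (v38,v3,v39) [-+-] → (1.36904, -1.2412, -0.3174)–(1.79515, -1.2412, -0.455884)  len=0.4481
  (v39,v3,v4) [-++] → (1.79515, -1.2412, -0.455884)–(1.97277, -1.2412, -0.5136)  len=0.1868
  (v39,v4,v35) [-+-] → (1.97277, -1.2412, -0.5136)–(2.20175, -1.2412, -0.198375)  len=0.3896
  (v35,v4,v0) [-++] → (2.20175, -1.2412, -0.198375)–(2.34586, -1.2412, 0)  len=0.2452

Chained into 2 loop(s):
  loop 1: 10 segments, perimeter = 3.1740
  loop 2: 10 segments, perimeter = 3.1740
Total perimeter = 6.348

loops=2 perimeter=6.348


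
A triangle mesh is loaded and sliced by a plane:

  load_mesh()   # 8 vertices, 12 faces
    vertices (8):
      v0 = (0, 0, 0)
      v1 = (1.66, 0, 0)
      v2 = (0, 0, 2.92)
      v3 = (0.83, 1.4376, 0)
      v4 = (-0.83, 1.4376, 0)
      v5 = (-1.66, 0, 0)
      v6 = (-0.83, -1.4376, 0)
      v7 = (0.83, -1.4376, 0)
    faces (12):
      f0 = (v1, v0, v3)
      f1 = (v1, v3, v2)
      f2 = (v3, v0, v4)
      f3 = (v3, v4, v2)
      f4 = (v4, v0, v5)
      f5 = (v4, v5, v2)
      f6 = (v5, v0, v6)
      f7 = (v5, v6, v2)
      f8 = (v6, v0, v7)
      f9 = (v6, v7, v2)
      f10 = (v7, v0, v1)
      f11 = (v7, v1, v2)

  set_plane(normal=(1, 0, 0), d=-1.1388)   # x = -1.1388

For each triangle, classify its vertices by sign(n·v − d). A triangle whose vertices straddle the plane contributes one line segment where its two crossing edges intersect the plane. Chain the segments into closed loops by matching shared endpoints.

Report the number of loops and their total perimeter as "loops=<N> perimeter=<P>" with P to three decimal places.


loops=1 perimeter=4.379

Straddling triangles (4 of 12):
  (v4,v0,v5) [++-] → (-1.1388, 0, 0)–(-1.1388, 0.902744, 0)  len=0.9027
  (v4,v5,v2) [+-+] → (-1.1388, 0.902744, 0)–(-1.1388, 0, 0.91681)  len=1.2867
  (v5,v0,v6) [-++] → (-1.1388, 0, 0)–(-1.1388, -0.902744, 0)  len=0.9027
  (v5,v6,v2) [-++] → (-1.1388, -0.902744, 0)–(-1.1388, 0, 0.91681)  len=1.2867

Chained into 1 loop(s):
  loop 1: 4 segments, perimeter = 4.3788
Total perimeter = 4.379


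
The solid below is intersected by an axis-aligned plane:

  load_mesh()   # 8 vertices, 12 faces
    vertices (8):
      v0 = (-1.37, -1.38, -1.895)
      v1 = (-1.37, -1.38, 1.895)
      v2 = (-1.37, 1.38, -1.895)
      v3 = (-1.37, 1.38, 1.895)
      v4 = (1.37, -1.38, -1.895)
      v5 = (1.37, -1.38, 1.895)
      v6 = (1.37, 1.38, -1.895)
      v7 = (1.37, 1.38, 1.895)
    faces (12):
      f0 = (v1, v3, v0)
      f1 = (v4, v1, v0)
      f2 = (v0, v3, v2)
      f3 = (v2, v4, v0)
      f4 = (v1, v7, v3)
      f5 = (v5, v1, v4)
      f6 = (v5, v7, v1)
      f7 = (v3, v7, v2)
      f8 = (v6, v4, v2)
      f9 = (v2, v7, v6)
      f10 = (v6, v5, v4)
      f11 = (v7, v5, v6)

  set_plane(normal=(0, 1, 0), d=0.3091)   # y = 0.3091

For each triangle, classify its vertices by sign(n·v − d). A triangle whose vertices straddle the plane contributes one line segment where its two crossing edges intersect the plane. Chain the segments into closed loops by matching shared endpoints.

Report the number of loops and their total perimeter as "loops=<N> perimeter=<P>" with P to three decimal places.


Straddling triangles (8 of 12):
  (v1,v3,v0) [-+-] → (-1.37, 0.3091, 1.895)–(-1.37, 0.3091, 0.424453)  len=1.4705
  (v0,v3,v2) [-++] → (-1.37, 0.3091, 0.424453)–(-1.37, 0.3091, -1.895)  len=2.3195
  (v2,v4,v0) [+--] → (-0.30686, 0.3091, -1.895)–(-1.37, 0.3091, -1.895)  len=1.0631
  (v1,v7,v3) [-++] → (0.30686, 0.3091, 1.895)–(-1.37, 0.3091, 1.895)  len=1.6769
  (v5,v7,v1) [-+-] → (1.37, 0.3091, 1.895)–(0.30686, 0.3091, 1.895)  len=1.0631
  (v6,v4,v2) [+-+] → (1.37, 0.3091, -1.895)–(-0.30686, 0.3091, -1.895)  len=1.6769
  (v6,v5,v4) [+--] → (1.37, 0.3091, -0.424453)–(1.37, 0.3091, -1.895)  len=1.4705
  (v7,v5,v6) [+-+] → (1.37, 0.3091, 1.895)–(1.37, 0.3091, -0.424453)  len=2.3195

Chained into 1 loop(s):
  loop 1: 8 segments, perimeter = 13.0600
Total perimeter = 13.060

loops=1 perimeter=13.060


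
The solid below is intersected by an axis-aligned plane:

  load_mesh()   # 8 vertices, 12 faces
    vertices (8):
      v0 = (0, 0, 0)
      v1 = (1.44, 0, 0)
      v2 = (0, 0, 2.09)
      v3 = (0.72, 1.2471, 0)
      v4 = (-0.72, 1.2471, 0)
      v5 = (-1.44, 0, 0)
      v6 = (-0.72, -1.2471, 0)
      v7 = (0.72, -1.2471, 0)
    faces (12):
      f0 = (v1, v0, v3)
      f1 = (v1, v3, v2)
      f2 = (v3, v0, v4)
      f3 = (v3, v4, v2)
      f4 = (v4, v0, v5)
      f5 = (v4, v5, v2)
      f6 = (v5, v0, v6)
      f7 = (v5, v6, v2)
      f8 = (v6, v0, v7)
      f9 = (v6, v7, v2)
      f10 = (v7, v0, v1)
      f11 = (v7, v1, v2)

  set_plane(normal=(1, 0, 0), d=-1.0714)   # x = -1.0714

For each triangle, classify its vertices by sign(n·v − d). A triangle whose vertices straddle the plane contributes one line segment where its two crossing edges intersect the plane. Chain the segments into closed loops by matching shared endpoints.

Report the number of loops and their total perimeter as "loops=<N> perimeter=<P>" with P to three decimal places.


loops=1 perimeter=2.943

Straddling triangles (4 of 12):
  (v4,v0,v5) [++-] → (-1.0714, 0, 0)–(-1.0714, 0.638446, 0)  len=0.6384
  (v4,v5,v2) [+-+] → (-1.0714, 0.638446, 0)–(-1.0714, 0, 0.534982)  len=0.8330
  (v5,v0,v6) [-++] → (-1.0714, 0, 0)–(-1.0714, -0.638446, 0)  len=0.6384
  (v5,v6,v2) [-++] → (-1.0714, -0.638446, 0)–(-1.0714, 0, 0.534982)  len=0.8330

Chained into 1 loop(s):
  loop 1: 4 segments, perimeter = 2.9428
Total perimeter = 2.943


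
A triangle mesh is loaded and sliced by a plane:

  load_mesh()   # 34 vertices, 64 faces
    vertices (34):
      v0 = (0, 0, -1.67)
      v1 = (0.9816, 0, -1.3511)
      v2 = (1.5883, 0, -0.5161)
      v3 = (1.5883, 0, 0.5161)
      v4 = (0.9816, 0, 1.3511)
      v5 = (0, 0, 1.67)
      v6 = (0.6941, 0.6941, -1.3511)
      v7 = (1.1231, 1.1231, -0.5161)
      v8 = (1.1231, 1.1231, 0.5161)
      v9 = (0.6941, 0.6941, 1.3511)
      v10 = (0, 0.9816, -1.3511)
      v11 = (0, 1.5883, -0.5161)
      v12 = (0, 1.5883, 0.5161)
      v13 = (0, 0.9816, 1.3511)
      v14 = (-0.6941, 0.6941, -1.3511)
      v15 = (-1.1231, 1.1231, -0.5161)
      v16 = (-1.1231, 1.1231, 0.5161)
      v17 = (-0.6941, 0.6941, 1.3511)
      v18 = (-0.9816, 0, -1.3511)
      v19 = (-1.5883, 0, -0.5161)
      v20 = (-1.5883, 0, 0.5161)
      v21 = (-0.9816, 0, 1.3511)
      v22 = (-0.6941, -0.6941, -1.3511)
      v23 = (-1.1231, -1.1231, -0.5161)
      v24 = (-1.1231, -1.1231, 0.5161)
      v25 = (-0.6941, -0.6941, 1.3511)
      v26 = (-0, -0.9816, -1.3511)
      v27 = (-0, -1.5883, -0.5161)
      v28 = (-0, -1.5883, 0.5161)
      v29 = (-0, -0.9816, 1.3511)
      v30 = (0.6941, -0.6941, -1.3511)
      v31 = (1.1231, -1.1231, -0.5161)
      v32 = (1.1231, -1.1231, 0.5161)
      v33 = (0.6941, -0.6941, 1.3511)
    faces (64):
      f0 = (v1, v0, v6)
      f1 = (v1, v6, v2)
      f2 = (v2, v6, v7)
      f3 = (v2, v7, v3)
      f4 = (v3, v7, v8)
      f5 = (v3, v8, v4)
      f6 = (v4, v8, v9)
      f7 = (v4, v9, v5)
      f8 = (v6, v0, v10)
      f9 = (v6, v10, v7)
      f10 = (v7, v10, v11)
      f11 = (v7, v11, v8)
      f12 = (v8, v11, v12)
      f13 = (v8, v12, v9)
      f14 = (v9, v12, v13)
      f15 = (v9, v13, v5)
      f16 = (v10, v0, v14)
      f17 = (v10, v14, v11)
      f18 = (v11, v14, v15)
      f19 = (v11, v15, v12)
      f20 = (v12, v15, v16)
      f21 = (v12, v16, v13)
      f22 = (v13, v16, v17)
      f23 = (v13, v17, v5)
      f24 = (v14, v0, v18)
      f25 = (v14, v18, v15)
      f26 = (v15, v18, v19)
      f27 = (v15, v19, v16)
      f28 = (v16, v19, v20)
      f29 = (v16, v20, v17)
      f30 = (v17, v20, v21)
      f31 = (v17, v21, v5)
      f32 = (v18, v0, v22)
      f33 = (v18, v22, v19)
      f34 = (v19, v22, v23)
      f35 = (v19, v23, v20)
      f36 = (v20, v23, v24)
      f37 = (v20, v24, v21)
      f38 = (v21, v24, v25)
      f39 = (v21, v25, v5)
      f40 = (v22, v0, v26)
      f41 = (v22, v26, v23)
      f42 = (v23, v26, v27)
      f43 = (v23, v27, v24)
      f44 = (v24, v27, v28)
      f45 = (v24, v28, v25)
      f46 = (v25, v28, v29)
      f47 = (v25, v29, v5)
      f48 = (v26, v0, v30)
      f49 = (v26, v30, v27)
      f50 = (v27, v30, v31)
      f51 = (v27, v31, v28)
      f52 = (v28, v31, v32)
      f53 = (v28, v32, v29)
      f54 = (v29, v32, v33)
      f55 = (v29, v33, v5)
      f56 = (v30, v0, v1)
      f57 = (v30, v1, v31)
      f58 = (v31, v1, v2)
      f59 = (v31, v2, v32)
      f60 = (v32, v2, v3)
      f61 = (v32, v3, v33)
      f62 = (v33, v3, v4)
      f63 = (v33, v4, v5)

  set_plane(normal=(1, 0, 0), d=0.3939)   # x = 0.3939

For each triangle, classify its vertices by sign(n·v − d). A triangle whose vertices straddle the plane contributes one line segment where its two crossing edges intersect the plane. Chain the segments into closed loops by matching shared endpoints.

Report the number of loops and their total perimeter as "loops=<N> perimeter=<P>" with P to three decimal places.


Straddling triangles (20 of 64):
  (v1,v0,v6) [+-+] → (0.3939, 0, -1.54203)–(0.3939, 0.3939, -1.48903)  len=0.3975
  (v4,v9,v5) [++-] → (0.3939, 0.3939, 1.48903)–(0.3939, 0, 1.54203)  len=0.3975
  (v6,v0,v10) [+--] → (0.3939, 0.3939, -1.48903)–(0.3939, 0.818444, -1.3511)  len=0.4464
  (v6,v10,v7) [+-+] → (0.3939, 0.818444, -1.3511)–(0.3939, 1.03123, -1.05824)  len=0.3620
  (v7,v10,v11) [+--] → (0.3939, 1.03123, -1.05824)–(0.3939, 1.42514, -0.5161)  len=0.6701
  (v7,v11,v8) [+-+] → (0.3939, 1.42514, -0.5161)–(0.3939, 1.42514, -0.154081)  len=0.3620
  (v8,v11,v12) [+--] → (0.3939, 1.42514, -0.154081)–(0.3939, 1.42514, 0.5161)  len=0.6702
  (v8,v12,v9) [+-+] → (0.3939, 1.42514, 0.5161)–(0.3939, 1.08084, 0.98996)  len=0.5857
  (v9,v12,v13) [+--] → (0.3939, 1.08084, 0.98996)–(0.3939, 0.818444, 1.3511)  len=0.4464
  (v9,v13,v5) [+--] → (0.3939, 0.818444, 1.3511)–(0.3939, 0.3939, 1.48903)  len=0.4464
  (v26,v0,v30) [--+] → (0.3939, -0.3939, -1.48903)–(0.3939, -0.818444, -1.3511)  len=0.4464
  (v26,v30,v27) [-+-] → (0.3939, -0.818444, -1.3511)–(0.3939, -1.08084, -0.98996)  len=0.4464
  (v27,v30,v31) [-++] → (0.3939, -1.08084, -0.98996)–(0.3939, -1.42514, -0.5161)  len=0.5857
  (v27,v31,v28) [-+-] → (0.3939, -1.42514, -0.5161)–(0.3939, -1.42514, 0.154081)  len=0.6702
  (v28,v31,v32) [-++] → (0.3939, -1.42514, 0.154081)–(0.3939, -1.42514, 0.5161)  len=0.3620
  (v28,v32,v29) [-+-] → (0.3939, -1.42514, 0.5161)–(0.3939, -1.03123, 1.05824)  len=0.6701
  (v29,v32,v33) [-++] → (0.3939, -1.03123, 1.05824)–(0.3939, -0.818444, 1.3511)  len=0.3620
  (v29,v33,v5) [-+-] → (0.3939, -0.818444, 1.3511)–(0.3939, -0.3939, 1.48903)  len=0.4464
  (v30,v0,v1) [+-+] → (0.3939, -0.3939, -1.48903)–(0.3939, 0, -1.54203)  len=0.3975
  (v33,v4,v5) [++-] → (0.3939, 0, 1.54203)–(0.3939, -0.3939, 1.48903)  len=0.3975

Chained into 1 loop(s):
  loop 1: 20 segments, perimeter = 9.5683
Total perimeter = 9.568

loops=1 perimeter=9.568
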